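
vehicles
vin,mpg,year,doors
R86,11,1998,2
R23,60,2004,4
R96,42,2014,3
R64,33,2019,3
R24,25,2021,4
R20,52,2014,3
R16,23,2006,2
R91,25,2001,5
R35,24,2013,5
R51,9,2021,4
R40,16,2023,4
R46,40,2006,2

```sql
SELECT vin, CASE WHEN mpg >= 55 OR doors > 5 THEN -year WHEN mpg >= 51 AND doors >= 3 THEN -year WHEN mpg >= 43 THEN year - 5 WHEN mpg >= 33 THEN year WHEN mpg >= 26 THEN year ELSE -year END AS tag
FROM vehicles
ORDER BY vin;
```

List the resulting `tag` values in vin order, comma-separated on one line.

vin=R16: ELSE → -2006
vin=R20: mpg >= 51 AND doors >= 3 → -2014
vin=R23: mpg >= 55 OR doors > 5 → -2004
vin=R24: ELSE → -2021
vin=R35: ELSE → -2013
vin=R40: ELSE → -2023
vin=R46: mpg >= 33 → 2006
vin=R51: ELSE → -2021
vin=R64: mpg >= 33 → 2019
vin=R86: ELSE → -1998
vin=R91: ELSE → -2001
vin=R96: mpg >= 33 → 2014

-2006, -2014, -2004, -2021, -2013, -2023, 2006, -2021, 2019, -1998, -2001, 2014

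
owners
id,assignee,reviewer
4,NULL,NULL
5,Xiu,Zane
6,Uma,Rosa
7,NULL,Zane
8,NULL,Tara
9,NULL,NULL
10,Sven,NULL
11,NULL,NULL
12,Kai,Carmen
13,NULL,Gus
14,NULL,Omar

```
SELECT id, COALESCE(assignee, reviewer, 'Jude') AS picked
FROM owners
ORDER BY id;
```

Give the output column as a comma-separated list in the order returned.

id=4: assignee=NULL, reviewer=NULL, → literal Jude → Jude
id=5: assignee=Xiu → Xiu
id=6: assignee=Uma → Uma
id=7: assignee=NULL, reviewer=Zane → Zane
id=8: assignee=NULL, reviewer=Tara → Tara
id=9: assignee=NULL, reviewer=NULL, → literal Jude → Jude
id=10: assignee=Sven → Sven
id=11: assignee=NULL, reviewer=NULL, → literal Jude → Jude
id=12: assignee=Kai → Kai
id=13: assignee=NULL, reviewer=Gus → Gus
id=14: assignee=NULL, reviewer=Omar → Omar

Jude, Xiu, Uma, Zane, Tara, Jude, Sven, Jude, Kai, Gus, Omar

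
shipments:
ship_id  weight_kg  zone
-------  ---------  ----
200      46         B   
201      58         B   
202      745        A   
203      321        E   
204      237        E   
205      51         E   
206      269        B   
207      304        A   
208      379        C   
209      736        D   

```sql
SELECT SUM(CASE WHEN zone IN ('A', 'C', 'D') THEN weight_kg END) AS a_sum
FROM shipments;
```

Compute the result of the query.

2164

ship_id=200: ✗
ship_id=201: ✗
ship_id=202: ✓ → 745
ship_id=203: ✗
ship_id=204: ✗
ship_id=205: ✗
ship_id=206: ✗
ship_id=207: ✓ → 304
ship_id=208: ✓ → 379
ship_id=209: ✓ → 736
a_sum = 745 + 304 + 379 + 736 = 2164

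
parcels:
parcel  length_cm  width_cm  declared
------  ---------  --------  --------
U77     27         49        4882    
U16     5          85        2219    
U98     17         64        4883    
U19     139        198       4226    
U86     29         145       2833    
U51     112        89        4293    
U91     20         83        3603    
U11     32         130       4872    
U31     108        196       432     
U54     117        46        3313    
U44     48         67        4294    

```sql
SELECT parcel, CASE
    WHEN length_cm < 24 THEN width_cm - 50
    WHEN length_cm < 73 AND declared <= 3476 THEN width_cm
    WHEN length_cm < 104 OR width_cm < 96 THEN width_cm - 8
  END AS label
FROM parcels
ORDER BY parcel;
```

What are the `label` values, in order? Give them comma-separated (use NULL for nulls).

122, 35, NULL, NULL, 59, 81, 38, 41, 145, 33, 14

parcel=U11: length_cm < 104 OR width_cm < 96 → 122
parcel=U16: length_cm < 24 → 35
parcel=U19: (no match → NULL) → NULL
parcel=U31: (no match → NULL) → NULL
parcel=U44: length_cm < 104 OR width_cm < 96 → 59
parcel=U51: length_cm < 104 OR width_cm < 96 → 81
parcel=U54: length_cm < 104 OR width_cm < 96 → 38
parcel=U77: length_cm < 104 OR width_cm < 96 → 41
parcel=U86: length_cm < 73 AND declared <= 3476 → 145
parcel=U91: length_cm < 24 → 33
parcel=U98: length_cm < 24 → 14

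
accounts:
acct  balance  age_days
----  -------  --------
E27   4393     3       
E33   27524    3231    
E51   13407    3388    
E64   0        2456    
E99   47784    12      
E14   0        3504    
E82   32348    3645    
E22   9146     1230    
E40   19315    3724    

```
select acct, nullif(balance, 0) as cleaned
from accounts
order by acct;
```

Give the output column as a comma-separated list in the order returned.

acct=E14: balance=0 vs 0: equal → NULL
acct=E22: balance=9146 vs 0: differ → 9146
acct=E27: balance=4393 vs 0: differ → 4393
acct=E33: balance=27524 vs 0: differ → 27524
acct=E40: balance=19315 vs 0: differ → 19315
acct=E51: balance=13407 vs 0: differ → 13407
acct=E64: balance=0 vs 0: equal → NULL
acct=E82: balance=32348 vs 0: differ → 32348
acct=E99: balance=47784 vs 0: differ → 47784

NULL, 9146, 4393, 27524, 19315, 13407, NULL, 32348, 47784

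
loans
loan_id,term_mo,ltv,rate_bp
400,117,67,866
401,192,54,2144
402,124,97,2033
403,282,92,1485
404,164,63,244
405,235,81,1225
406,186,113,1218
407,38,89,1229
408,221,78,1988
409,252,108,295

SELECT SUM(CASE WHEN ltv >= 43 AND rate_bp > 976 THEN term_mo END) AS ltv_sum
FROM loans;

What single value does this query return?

loan_id=400: ✗
loan_id=401: ✓ → 192
loan_id=402: ✓ → 124
loan_id=403: ✓ → 282
loan_id=404: ✗
loan_id=405: ✓ → 235
loan_id=406: ✓ → 186
loan_id=407: ✓ → 38
loan_id=408: ✓ → 221
loan_id=409: ✗
ltv_sum = 192 + 124 + 282 + 235 + 186 + 38 + 221 = 1278

1278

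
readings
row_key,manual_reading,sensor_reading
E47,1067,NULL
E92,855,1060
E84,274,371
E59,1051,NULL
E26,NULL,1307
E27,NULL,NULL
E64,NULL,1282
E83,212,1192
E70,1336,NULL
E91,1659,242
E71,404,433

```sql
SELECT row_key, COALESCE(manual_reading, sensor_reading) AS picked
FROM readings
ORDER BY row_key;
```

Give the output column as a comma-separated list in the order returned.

row_key=E26: manual_reading=NULL, sensor_reading=1307 → 1307
row_key=E27: manual_reading=NULL, sensor_reading=NULL (all NULL) → NULL
row_key=E47: manual_reading=1067 → 1067
row_key=E59: manual_reading=1051 → 1051
row_key=E64: manual_reading=NULL, sensor_reading=1282 → 1282
row_key=E70: manual_reading=1336 → 1336
row_key=E71: manual_reading=404 → 404
row_key=E83: manual_reading=212 → 212
row_key=E84: manual_reading=274 → 274
row_key=E91: manual_reading=1659 → 1659
row_key=E92: manual_reading=855 → 855

1307, NULL, 1067, 1051, 1282, 1336, 404, 212, 274, 1659, 855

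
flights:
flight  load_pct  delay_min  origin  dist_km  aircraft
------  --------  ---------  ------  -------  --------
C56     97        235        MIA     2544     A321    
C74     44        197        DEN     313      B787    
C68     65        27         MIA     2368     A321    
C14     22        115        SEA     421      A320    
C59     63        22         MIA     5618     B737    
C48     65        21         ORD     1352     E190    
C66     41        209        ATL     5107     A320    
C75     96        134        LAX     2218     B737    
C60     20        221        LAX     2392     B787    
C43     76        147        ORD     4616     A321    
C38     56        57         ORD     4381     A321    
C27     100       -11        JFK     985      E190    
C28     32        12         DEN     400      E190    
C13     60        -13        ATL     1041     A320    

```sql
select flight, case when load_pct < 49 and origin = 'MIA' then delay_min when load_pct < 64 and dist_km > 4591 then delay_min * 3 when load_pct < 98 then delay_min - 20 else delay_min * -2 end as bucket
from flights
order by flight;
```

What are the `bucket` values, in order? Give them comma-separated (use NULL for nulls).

flight=C13: load_pct < 98 → -33
flight=C14: load_pct < 98 → 95
flight=C27: ELSE → 22
flight=C28: load_pct < 98 → -8
flight=C38: load_pct < 98 → 37
flight=C43: load_pct < 98 → 127
flight=C48: load_pct < 98 → 1
flight=C56: load_pct < 98 → 215
flight=C59: load_pct < 64 and dist_km > 4591 → 66
flight=C60: load_pct < 98 → 201
flight=C66: load_pct < 64 and dist_km > 4591 → 627
flight=C68: load_pct < 98 → 7
flight=C74: load_pct < 98 → 177
flight=C75: load_pct < 98 → 114

-33, 95, 22, -8, 37, 127, 1, 215, 66, 201, 627, 7, 177, 114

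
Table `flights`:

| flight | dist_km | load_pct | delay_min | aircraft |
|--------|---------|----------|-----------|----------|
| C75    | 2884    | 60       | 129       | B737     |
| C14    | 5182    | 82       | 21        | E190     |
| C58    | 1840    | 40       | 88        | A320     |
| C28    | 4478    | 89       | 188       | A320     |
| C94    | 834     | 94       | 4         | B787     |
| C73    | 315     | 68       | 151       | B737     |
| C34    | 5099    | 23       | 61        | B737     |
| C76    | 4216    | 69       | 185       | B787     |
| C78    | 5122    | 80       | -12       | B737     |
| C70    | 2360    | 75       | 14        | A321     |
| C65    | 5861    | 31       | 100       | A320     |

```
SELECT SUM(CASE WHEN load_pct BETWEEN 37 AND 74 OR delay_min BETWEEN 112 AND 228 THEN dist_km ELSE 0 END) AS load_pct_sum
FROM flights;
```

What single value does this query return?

flight=C75: ✓ → 2884
flight=C14: ✗
flight=C58: ✓ → 1840
flight=C28: ✓ → 4478
flight=C94: ✗
flight=C73: ✓ → 315
flight=C34: ✗
flight=C76: ✓ → 4216
flight=C78: ✗
flight=C70: ✗
flight=C65: ✗
load_pct_sum = 2884 + 1840 + 4478 + 315 + 4216 = 13733

13733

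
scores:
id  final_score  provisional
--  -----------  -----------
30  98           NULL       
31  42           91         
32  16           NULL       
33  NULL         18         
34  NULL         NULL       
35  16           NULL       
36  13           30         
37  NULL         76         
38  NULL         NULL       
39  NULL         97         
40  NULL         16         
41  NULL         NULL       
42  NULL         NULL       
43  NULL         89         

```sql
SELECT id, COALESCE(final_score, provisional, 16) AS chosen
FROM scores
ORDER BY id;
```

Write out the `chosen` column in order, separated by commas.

id=30: final_score=98 → 98
id=31: final_score=42 → 42
id=32: final_score=16 → 16
id=33: final_score=NULL, provisional=18 → 18
id=34: final_score=NULL, provisional=NULL, → literal 16 → 16
id=35: final_score=16 → 16
id=36: final_score=13 → 13
id=37: final_score=NULL, provisional=76 → 76
id=38: final_score=NULL, provisional=NULL, → literal 16 → 16
id=39: final_score=NULL, provisional=97 → 97
id=40: final_score=NULL, provisional=16 → 16
id=41: final_score=NULL, provisional=NULL, → literal 16 → 16
id=42: final_score=NULL, provisional=NULL, → literal 16 → 16
id=43: final_score=NULL, provisional=89 → 89

98, 42, 16, 18, 16, 16, 13, 76, 16, 97, 16, 16, 16, 89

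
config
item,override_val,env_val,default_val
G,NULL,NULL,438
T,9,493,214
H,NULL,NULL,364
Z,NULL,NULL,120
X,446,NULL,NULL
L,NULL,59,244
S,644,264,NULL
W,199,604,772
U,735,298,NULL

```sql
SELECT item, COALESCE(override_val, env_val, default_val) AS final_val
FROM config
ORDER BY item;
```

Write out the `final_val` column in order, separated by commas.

item=G: override_val=NULL, env_val=NULL, default_val=438 → 438
item=H: override_val=NULL, env_val=NULL, default_val=364 → 364
item=L: override_val=NULL, env_val=59 → 59
item=S: override_val=644 → 644
item=T: override_val=9 → 9
item=U: override_val=735 → 735
item=W: override_val=199 → 199
item=X: override_val=446 → 446
item=Z: override_val=NULL, env_val=NULL, default_val=120 → 120

438, 364, 59, 644, 9, 735, 199, 446, 120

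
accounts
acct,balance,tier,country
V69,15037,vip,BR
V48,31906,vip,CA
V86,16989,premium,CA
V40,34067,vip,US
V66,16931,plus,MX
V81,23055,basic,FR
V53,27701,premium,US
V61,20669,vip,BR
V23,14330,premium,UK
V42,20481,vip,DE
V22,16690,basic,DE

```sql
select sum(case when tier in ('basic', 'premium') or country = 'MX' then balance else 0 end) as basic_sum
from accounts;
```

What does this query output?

acct=V69: ✗
acct=V48: ✗
acct=V86: ✓ → 16989
acct=V40: ✗
acct=V66: ✓ → 16931
acct=V81: ✓ → 23055
acct=V53: ✓ → 27701
acct=V61: ✗
acct=V23: ✓ → 14330
acct=V42: ✗
acct=V22: ✓ → 16690
basic_sum = 16989 + 16931 + 23055 + 27701 + 14330 + 16690 = 115696

115696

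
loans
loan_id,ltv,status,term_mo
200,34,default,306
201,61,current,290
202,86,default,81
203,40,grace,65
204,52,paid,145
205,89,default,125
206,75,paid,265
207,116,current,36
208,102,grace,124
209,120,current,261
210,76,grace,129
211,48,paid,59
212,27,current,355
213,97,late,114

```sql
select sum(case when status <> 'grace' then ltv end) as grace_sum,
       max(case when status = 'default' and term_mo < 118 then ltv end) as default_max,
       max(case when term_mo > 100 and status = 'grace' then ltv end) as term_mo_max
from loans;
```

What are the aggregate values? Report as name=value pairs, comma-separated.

grace_sum=805, default_max=86, term_mo_max=102

[grace_sum: status <> 'grace']
loan_id=200: ✓ → 34
loan_id=201: ✓ → 61
loan_id=202: ✓ → 86
loan_id=203: ✗
loan_id=204: ✓ → 52
loan_id=205: ✓ → 89
loan_id=206: ✓ → 75
loan_id=207: ✓ → 116
loan_id=208: ✗
loan_id=209: ✓ → 120
loan_id=210: ✗
loan_id=211: ✓ → 48
loan_id=212: ✓ → 27
loan_id=213: ✓ → 97
grace_sum = 34 + 61 + 86 + 52 + 89 + 75 + 116 + 120 + 48 + 27 + 97 = 805
—
[default_max: status = 'default' and term_mo < 118]
loan_id=200: ✗
loan_id=201: ✗
loan_id=202: ✓ → 86
loan_id=203: ✗
loan_id=204: ✗
loan_id=205: ✗
loan_id=206: ✗
loan_id=207: ✗
loan_id=208: ✗
loan_id=209: ✗
loan_id=210: ✗
loan_id=211: ✗
loan_id=212: ✗
loan_id=213: ✗
default_max = MAX(86) = 86
—
[term_mo_max: term_mo > 100 and status = 'grace']
loan_id=200: ✗
loan_id=201: ✗
loan_id=202: ✗
loan_id=203: ✗
loan_id=204: ✗
loan_id=205: ✗
loan_id=206: ✗
loan_id=207: ✗
loan_id=208: ✓ → 102
loan_id=209: ✗
loan_id=210: ✓ → 76
loan_id=211: ✗
loan_id=212: ✗
loan_id=213: ✗
term_mo_max = MAX(102, 76) = 102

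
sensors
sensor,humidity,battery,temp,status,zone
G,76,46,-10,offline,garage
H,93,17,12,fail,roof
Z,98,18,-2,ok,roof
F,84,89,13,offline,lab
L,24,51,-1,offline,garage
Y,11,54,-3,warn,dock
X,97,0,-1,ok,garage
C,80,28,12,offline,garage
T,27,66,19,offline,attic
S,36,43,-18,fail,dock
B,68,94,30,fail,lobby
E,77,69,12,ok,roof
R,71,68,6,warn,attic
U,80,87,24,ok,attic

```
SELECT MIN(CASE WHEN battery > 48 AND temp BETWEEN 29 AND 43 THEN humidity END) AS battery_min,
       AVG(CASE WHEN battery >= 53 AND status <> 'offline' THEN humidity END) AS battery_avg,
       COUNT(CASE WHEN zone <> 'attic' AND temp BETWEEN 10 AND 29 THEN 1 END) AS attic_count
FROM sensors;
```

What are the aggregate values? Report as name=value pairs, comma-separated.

[battery_min: battery > 48 AND temp BETWEEN 29 AND 43]
sensor=G: ✗
sensor=H: ✗
sensor=Z: ✗
sensor=F: ✗
sensor=L: ✗
sensor=Y: ✗
sensor=X: ✗
sensor=C: ✗
sensor=T: ✗
sensor=S: ✗
sensor=B: ✓ → 68
sensor=E: ✗
sensor=R: ✗
sensor=U: ✗
battery_min = MIN(68) = 68
—
[battery_avg: battery >= 53 AND status <> 'offline']
sensor=G: ✗
sensor=H: ✗
sensor=Z: ✗
sensor=F: ✗
sensor=L: ✗
sensor=Y: ✓ → 11
sensor=X: ✗
sensor=C: ✗
sensor=T: ✗
sensor=S: ✗
sensor=B: ✓ → 68
sensor=E: ✓ → 77
sensor=R: ✓ → 71
sensor=U: ✓ → 80
battery_avg = (11 + 68 + 77 + 71 + 80) / 5 = 61.4
—
[attic_count: zone <> 'attic' AND temp BETWEEN 10 AND 29]
sensor=G: ✗
sensor=H: ✓ → 1
sensor=Z: ✗
sensor=F: ✓ → 1
sensor=L: ✗
sensor=Y: ✗
sensor=X: ✗
sensor=C: ✓ → 1
sensor=T: ✗
sensor=S: ✗
sensor=B: ✗
sensor=E: ✓ → 1
sensor=R: ✗
sensor=U: ✗
attic_count = COUNT(1, 1, 1, 1) = 4

battery_min=68, battery_avg=61.4, attic_count=4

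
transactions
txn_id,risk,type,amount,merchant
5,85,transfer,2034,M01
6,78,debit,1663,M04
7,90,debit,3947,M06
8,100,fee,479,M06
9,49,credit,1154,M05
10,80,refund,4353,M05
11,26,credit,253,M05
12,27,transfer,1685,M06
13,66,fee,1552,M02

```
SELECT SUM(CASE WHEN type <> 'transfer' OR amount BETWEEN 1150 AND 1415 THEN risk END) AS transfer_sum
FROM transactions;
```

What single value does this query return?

txn_id=5: ✗
txn_id=6: ✓ → 78
txn_id=7: ✓ → 90
txn_id=8: ✓ → 100
txn_id=9: ✓ → 49
txn_id=10: ✓ → 80
txn_id=11: ✓ → 26
txn_id=12: ✗
txn_id=13: ✓ → 66
transfer_sum = 78 + 90 + 100 + 49 + 80 + 26 + 66 = 489

489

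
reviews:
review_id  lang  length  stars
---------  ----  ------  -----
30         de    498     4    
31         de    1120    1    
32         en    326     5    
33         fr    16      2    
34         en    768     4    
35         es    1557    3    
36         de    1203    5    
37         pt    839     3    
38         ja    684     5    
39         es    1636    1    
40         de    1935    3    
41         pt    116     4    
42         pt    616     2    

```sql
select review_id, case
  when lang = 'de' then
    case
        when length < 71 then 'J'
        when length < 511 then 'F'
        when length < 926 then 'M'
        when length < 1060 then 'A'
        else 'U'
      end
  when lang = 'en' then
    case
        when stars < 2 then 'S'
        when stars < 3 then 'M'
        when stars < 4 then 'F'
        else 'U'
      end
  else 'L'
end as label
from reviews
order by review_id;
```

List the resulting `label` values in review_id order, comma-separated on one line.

review_id=30: lang='de' → inner[length < 511] → F
review_id=31: lang='de' → inner[ELSE] → U
review_id=32: lang='en' → inner[ELSE] → U
review_id=33: lang='fr' → outer ELSE → L
review_id=34: lang='en' → inner[ELSE] → U
review_id=35: lang='es' → outer ELSE → L
review_id=36: lang='de' → inner[ELSE] → U
review_id=37: lang='pt' → outer ELSE → L
review_id=38: lang='ja' → outer ELSE → L
review_id=39: lang='es' → outer ELSE → L
review_id=40: lang='de' → inner[ELSE] → U
review_id=41: lang='pt' → outer ELSE → L
review_id=42: lang='pt' → outer ELSE → L

F, U, U, L, U, L, U, L, L, L, U, L, L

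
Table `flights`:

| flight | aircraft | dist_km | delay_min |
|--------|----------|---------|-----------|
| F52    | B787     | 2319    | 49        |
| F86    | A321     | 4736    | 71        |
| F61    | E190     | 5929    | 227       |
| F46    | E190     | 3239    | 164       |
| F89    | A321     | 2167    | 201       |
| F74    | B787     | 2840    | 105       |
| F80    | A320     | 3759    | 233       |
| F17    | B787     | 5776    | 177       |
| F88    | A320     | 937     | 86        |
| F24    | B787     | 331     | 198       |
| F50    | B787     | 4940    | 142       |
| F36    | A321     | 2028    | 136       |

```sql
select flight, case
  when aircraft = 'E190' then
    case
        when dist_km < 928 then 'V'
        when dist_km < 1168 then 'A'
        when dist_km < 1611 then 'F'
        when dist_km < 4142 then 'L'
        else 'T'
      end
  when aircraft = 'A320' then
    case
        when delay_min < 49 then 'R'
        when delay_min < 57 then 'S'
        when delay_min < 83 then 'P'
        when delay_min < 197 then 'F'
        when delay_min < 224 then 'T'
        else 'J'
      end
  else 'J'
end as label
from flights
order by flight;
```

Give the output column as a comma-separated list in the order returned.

J, J, J, L, J, J, T, J, J, J, F, J

flight=F17: aircraft='B787' → outer ELSE → J
flight=F24: aircraft='B787' → outer ELSE → J
flight=F36: aircraft='A321' → outer ELSE → J
flight=F46: aircraft='E190' → inner[dist_km < 4142] → L
flight=F50: aircraft='B787' → outer ELSE → J
flight=F52: aircraft='B787' → outer ELSE → J
flight=F61: aircraft='E190' → inner[ELSE] → T
flight=F74: aircraft='B787' → outer ELSE → J
flight=F80: aircraft='A320' → inner[ELSE] → J
flight=F86: aircraft='A321' → outer ELSE → J
flight=F88: aircraft='A320' → inner[delay_min < 197] → F
flight=F89: aircraft='A321' → outer ELSE → J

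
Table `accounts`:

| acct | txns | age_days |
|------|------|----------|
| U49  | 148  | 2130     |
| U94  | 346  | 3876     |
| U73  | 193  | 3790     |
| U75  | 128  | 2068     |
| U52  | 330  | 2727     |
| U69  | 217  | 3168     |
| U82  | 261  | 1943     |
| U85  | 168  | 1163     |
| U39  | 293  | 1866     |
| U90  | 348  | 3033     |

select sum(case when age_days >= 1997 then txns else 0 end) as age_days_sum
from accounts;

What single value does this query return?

1710

acct=U49: ✓ → 148
acct=U94: ✓ → 346
acct=U73: ✓ → 193
acct=U75: ✓ → 128
acct=U52: ✓ → 330
acct=U69: ✓ → 217
acct=U82: ✗
acct=U85: ✗
acct=U39: ✗
acct=U90: ✓ → 348
age_days_sum = 148 + 346 + 193 + 128 + 330 + 217 + 348 = 1710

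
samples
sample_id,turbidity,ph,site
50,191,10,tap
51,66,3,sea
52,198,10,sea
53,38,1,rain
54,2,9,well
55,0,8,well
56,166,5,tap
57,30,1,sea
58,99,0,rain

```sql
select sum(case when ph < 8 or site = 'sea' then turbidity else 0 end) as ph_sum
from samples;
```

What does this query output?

597

sample_id=50: ✗
sample_id=51: ✓ → 66
sample_id=52: ✓ → 198
sample_id=53: ✓ → 38
sample_id=54: ✗
sample_id=55: ✗
sample_id=56: ✓ → 166
sample_id=57: ✓ → 30
sample_id=58: ✓ → 99
ph_sum = 66 + 198 + 38 + 166 + 30 + 99 = 597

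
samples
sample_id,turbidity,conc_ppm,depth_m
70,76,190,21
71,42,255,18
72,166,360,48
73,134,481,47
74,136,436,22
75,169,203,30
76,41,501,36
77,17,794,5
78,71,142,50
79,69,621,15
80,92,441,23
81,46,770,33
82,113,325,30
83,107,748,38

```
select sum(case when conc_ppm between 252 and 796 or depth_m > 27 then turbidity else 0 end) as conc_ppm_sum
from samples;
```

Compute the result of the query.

sample_id=70: ✗
sample_id=71: ✓ → 42
sample_id=72: ✓ → 166
sample_id=73: ✓ → 134
sample_id=74: ✓ → 136
sample_id=75: ✓ → 169
sample_id=76: ✓ → 41
sample_id=77: ✓ → 17
sample_id=78: ✓ → 71
sample_id=79: ✓ → 69
sample_id=80: ✓ → 92
sample_id=81: ✓ → 46
sample_id=82: ✓ → 113
sample_id=83: ✓ → 107
conc_ppm_sum = 42 + 166 + 134 + 136 + 169 + 41 + 17 + 71 + 69 + 92 + 46 + 113 + 107 = 1203

1203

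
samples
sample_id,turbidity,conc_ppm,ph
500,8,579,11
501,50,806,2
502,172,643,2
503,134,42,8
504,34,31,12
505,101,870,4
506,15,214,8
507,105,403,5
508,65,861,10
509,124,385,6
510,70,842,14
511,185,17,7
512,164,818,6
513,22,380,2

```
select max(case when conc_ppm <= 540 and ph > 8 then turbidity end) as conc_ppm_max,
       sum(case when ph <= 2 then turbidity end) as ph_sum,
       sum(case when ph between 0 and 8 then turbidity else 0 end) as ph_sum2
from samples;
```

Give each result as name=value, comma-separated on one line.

[conc_ppm_max: conc_ppm <= 540 and ph > 8]
sample_id=500: ✗
sample_id=501: ✗
sample_id=502: ✗
sample_id=503: ✗
sample_id=504: ✓ → 34
sample_id=505: ✗
sample_id=506: ✗
sample_id=507: ✗
sample_id=508: ✗
sample_id=509: ✗
sample_id=510: ✗
sample_id=511: ✗
sample_id=512: ✗
sample_id=513: ✗
conc_ppm_max = MAX(34) = 34
—
[ph_sum: ph <= 2]
sample_id=500: ✗
sample_id=501: ✓ → 50
sample_id=502: ✓ → 172
sample_id=503: ✗
sample_id=504: ✗
sample_id=505: ✗
sample_id=506: ✗
sample_id=507: ✗
sample_id=508: ✗
sample_id=509: ✗
sample_id=510: ✗
sample_id=511: ✗
sample_id=512: ✗
sample_id=513: ✓ → 22
ph_sum = 50 + 172 + 22 = 244
—
[ph_sum2: ph between 0 and 8]
sample_id=500: ✗
sample_id=501: ✓ → 50
sample_id=502: ✓ → 172
sample_id=503: ✓ → 134
sample_id=504: ✗
sample_id=505: ✓ → 101
sample_id=506: ✓ → 15
sample_id=507: ✓ → 105
sample_id=508: ✗
sample_id=509: ✓ → 124
sample_id=510: ✗
sample_id=511: ✓ → 185
sample_id=512: ✓ → 164
sample_id=513: ✓ → 22
ph_sum2 = 50 + 172 + 134 + 101 + 15 + 105 + 124 + 185 + 164 + 22 = 1072

conc_ppm_max=34, ph_sum=244, ph_sum2=1072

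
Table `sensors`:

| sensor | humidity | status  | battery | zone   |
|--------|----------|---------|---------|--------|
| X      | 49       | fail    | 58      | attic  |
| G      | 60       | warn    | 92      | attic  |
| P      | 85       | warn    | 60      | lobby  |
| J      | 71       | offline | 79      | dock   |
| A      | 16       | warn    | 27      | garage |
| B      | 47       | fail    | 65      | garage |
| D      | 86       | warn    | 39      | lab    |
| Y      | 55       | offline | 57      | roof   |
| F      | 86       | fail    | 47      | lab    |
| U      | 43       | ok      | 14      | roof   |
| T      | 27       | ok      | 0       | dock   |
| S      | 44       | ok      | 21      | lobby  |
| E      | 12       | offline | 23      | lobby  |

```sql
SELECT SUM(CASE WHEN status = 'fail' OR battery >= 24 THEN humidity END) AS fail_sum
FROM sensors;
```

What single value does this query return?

555

sensor=X: ✓ → 49
sensor=G: ✓ → 60
sensor=P: ✓ → 85
sensor=J: ✓ → 71
sensor=A: ✓ → 16
sensor=B: ✓ → 47
sensor=D: ✓ → 86
sensor=Y: ✓ → 55
sensor=F: ✓ → 86
sensor=U: ✗
sensor=T: ✗
sensor=S: ✗
sensor=E: ✗
fail_sum = 49 + 60 + 85 + 71 + 16 + 47 + 86 + 55 + 86 = 555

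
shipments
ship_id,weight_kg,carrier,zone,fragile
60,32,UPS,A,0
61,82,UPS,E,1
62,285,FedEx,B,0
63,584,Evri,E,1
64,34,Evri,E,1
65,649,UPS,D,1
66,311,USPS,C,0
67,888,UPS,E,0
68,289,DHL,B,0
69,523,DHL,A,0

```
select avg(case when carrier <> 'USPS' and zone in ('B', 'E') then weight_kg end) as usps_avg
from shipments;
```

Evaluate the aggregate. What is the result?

ship_id=60: ✗
ship_id=61: ✓ → 82
ship_id=62: ✓ → 285
ship_id=63: ✓ → 584
ship_id=64: ✓ → 34
ship_id=65: ✗
ship_id=66: ✗
ship_id=67: ✓ → 888
ship_id=68: ✓ → 289
ship_id=69: ✗
usps_avg = (82 + 285 + 584 + 34 + 888 + 289) / 6 = 360.3333333333

360.3333333333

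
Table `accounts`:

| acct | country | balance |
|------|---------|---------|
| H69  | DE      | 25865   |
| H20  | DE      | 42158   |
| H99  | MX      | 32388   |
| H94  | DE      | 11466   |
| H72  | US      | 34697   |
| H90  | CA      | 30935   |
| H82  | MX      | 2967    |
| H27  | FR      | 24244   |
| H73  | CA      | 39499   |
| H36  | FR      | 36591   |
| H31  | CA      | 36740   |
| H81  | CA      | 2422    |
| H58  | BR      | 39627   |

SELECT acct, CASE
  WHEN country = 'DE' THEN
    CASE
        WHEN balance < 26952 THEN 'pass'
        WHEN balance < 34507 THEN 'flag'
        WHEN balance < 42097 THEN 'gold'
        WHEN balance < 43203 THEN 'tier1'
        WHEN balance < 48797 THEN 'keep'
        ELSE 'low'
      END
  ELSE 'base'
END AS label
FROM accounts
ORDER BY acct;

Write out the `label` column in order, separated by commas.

tier1, base, base, base, base, pass, base, base, base, base, base, pass, base

acct=H20: country='DE' → inner[balance < 43203] → tier1
acct=H27: country='FR' → outer ELSE → base
acct=H31: country='CA' → outer ELSE → base
acct=H36: country='FR' → outer ELSE → base
acct=H58: country='BR' → outer ELSE → base
acct=H69: country='DE' → inner[balance < 26952] → pass
acct=H72: country='US' → outer ELSE → base
acct=H73: country='CA' → outer ELSE → base
acct=H81: country='CA' → outer ELSE → base
acct=H82: country='MX' → outer ELSE → base
acct=H90: country='CA' → outer ELSE → base
acct=H94: country='DE' → inner[balance < 26952] → pass
acct=H99: country='MX' → outer ELSE → base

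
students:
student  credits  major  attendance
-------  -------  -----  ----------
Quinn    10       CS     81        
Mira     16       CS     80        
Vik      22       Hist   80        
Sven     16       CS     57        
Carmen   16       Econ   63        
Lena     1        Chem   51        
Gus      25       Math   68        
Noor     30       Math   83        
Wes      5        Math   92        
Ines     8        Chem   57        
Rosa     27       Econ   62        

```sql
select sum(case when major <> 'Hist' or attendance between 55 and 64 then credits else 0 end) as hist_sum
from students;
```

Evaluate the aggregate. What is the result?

154

student=Quinn: ✓ → 10
student=Mira: ✓ → 16
student=Vik: ✗
student=Sven: ✓ → 16
student=Carmen: ✓ → 16
student=Lena: ✓ → 1
student=Gus: ✓ → 25
student=Noor: ✓ → 30
student=Wes: ✓ → 5
student=Ines: ✓ → 8
student=Rosa: ✓ → 27
hist_sum = 10 + 16 + 16 + 16 + 1 + 25 + 30 + 5 + 8 + 27 = 154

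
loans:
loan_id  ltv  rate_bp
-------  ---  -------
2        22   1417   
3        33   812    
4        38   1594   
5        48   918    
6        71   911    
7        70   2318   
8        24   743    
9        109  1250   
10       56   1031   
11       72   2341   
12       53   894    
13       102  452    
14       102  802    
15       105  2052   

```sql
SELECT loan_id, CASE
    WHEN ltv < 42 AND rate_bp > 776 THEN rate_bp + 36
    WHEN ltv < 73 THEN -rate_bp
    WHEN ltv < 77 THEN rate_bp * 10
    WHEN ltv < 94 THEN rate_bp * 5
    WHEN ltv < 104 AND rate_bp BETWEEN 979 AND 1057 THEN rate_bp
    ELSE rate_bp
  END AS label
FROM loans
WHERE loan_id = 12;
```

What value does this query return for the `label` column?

loan_id = 12: ltv=53, rate_bp=894.
ltv < 42 AND rate_bp > 776 → false
ltv < 73 → true → -894

-894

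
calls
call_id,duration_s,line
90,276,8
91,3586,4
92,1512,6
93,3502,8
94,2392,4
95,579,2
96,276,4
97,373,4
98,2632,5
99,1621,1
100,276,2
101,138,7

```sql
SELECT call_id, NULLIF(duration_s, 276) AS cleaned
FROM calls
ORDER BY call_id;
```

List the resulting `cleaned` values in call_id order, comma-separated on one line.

NULL, 3586, 1512, 3502, 2392, 579, NULL, 373, 2632, 1621, NULL, 138

call_id=90: duration_s=276 vs 276: equal → NULL
call_id=91: duration_s=3586 vs 276: differ → 3586
call_id=92: duration_s=1512 vs 276: differ → 1512
call_id=93: duration_s=3502 vs 276: differ → 3502
call_id=94: duration_s=2392 vs 276: differ → 2392
call_id=95: duration_s=579 vs 276: differ → 579
call_id=96: duration_s=276 vs 276: equal → NULL
call_id=97: duration_s=373 vs 276: differ → 373
call_id=98: duration_s=2632 vs 276: differ → 2632
call_id=99: duration_s=1621 vs 276: differ → 1621
call_id=100: duration_s=276 vs 276: equal → NULL
call_id=101: duration_s=138 vs 276: differ → 138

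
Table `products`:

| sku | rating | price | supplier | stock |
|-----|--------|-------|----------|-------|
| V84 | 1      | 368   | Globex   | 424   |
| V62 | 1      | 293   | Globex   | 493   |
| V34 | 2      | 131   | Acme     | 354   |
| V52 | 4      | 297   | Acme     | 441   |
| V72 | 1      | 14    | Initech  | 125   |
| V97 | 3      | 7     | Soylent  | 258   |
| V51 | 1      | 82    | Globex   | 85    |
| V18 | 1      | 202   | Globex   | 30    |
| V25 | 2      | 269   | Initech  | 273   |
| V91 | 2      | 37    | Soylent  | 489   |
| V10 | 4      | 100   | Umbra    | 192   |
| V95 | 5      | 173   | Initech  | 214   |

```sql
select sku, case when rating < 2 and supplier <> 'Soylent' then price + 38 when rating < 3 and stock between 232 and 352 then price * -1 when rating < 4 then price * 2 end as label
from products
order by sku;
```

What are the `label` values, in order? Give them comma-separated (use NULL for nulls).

NULL, 240, -269, 262, 120, NULL, 331, 52, 406, 74, NULL, 14

sku=V10: (no match → NULL) → NULL
sku=V18: rating < 2 and supplier <> 'Soylent' → 240
sku=V25: rating < 3 and stock between 232 and 352 → -269
sku=V34: rating < 4 → 262
sku=V51: rating < 2 and supplier <> 'Soylent' → 120
sku=V52: (no match → NULL) → NULL
sku=V62: rating < 2 and supplier <> 'Soylent' → 331
sku=V72: rating < 2 and supplier <> 'Soylent' → 52
sku=V84: rating < 2 and supplier <> 'Soylent' → 406
sku=V91: rating < 4 → 74
sku=V95: (no match → NULL) → NULL
sku=V97: rating < 4 → 14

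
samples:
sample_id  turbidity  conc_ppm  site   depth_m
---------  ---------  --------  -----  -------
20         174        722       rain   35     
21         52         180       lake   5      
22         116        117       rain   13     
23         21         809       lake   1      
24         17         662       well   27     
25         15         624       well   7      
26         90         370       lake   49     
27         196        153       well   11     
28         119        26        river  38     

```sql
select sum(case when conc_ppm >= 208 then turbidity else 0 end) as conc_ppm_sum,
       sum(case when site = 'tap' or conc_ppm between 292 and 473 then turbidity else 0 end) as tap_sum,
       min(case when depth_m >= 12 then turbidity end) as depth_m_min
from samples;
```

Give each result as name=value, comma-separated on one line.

conc_ppm_sum=317, tap_sum=90, depth_m_min=17

[conc_ppm_sum: conc_ppm >= 208]
sample_id=20: ✓ → 174
sample_id=21: ✗
sample_id=22: ✗
sample_id=23: ✓ → 21
sample_id=24: ✓ → 17
sample_id=25: ✓ → 15
sample_id=26: ✓ → 90
sample_id=27: ✗
sample_id=28: ✗
conc_ppm_sum = 174 + 21 + 17 + 15 + 90 = 317
—
[tap_sum: site = 'tap' or conc_ppm between 292 and 473]
sample_id=20: ✗
sample_id=21: ✗
sample_id=22: ✗
sample_id=23: ✗
sample_id=24: ✗
sample_id=25: ✗
sample_id=26: ✓ → 90
sample_id=27: ✗
sample_id=28: ✗
tap_sum = 90
—
[depth_m_min: depth_m >= 12]
sample_id=20: ✓ → 174
sample_id=21: ✗
sample_id=22: ✓ → 116
sample_id=23: ✗
sample_id=24: ✓ → 17
sample_id=25: ✗
sample_id=26: ✓ → 90
sample_id=27: ✗
sample_id=28: ✓ → 119
depth_m_min = MIN(174, 116, 17, 90, 119) = 17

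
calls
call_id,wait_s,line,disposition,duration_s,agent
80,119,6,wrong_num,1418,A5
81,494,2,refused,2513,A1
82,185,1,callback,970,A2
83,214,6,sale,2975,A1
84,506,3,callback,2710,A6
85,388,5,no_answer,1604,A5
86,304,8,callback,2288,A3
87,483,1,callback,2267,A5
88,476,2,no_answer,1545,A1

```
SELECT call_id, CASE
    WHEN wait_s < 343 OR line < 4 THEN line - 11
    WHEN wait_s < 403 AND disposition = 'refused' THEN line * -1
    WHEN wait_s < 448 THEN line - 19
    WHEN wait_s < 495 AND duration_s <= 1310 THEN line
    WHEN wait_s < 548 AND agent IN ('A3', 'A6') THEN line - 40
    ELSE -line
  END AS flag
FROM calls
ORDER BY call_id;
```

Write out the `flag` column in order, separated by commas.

-5, -9, -10, -5, -8, -14, -3, -10, -9

call_id=80: wait_s < 343 OR line < 4 → -5
call_id=81: wait_s < 343 OR line < 4 → -9
call_id=82: wait_s < 343 OR line < 4 → -10
call_id=83: wait_s < 343 OR line < 4 → -5
call_id=84: wait_s < 343 OR line < 4 → -8
call_id=85: wait_s < 448 → -14
call_id=86: wait_s < 343 OR line < 4 → -3
call_id=87: wait_s < 343 OR line < 4 → -10
call_id=88: wait_s < 343 OR line < 4 → -9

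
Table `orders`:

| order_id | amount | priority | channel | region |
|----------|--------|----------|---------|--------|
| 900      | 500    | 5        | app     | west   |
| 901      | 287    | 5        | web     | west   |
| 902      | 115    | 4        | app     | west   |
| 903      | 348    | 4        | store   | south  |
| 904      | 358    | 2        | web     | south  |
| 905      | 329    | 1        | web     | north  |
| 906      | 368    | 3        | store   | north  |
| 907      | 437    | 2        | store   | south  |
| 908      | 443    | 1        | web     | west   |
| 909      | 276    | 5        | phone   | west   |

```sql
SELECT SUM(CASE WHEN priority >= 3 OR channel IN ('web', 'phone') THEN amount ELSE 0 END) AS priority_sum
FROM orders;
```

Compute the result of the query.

3024

order_id=900: ✓ → 500
order_id=901: ✓ → 287
order_id=902: ✓ → 115
order_id=903: ✓ → 348
order_id=904: ✓ → 358
order_id=905: ✓ → 329
order_id=906: ✓ → 368
order_id=907: ✗
order_id=908: ✓ → 443
order_id=909: ✓ → 276
priority_sum = 500 + 287 + 115 + 348 + 358 + 329 + 368 + 443 + 276 = 3024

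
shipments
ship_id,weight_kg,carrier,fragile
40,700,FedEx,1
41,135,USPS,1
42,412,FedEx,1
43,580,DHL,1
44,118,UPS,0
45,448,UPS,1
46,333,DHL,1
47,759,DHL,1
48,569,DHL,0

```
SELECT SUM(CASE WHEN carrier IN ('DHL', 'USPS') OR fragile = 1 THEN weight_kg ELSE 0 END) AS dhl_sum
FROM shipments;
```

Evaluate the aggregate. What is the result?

ship_id=40: ✓ → 700
ship_id=41: ✓ → 135
ship_id=42: ✓ → 412
ship_id=43: ✓ → 580
ship_id=44: ✗
ship_id=45: ✓ → 448
ship_id=46: ✓ → 333
ship_id=47: ✓ → 759
ship_id=48: ✓ → 569
dhl_sum = 700 + 135 + 412 + 580 + 448 + 333 + 759 + 569 = 3936

3936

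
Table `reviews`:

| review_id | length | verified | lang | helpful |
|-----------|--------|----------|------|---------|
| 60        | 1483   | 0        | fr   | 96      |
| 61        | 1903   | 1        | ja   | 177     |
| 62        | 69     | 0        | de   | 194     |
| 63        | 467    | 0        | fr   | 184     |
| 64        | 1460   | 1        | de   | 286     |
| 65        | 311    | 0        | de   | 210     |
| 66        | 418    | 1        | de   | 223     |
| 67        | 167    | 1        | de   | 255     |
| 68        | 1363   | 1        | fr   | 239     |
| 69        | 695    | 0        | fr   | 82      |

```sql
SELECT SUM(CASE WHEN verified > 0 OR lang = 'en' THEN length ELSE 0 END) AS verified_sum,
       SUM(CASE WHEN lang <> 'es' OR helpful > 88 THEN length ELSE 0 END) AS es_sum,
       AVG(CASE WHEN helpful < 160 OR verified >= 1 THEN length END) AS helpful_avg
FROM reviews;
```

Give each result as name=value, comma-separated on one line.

[verified_sum: verified > 0 OR lang = 'en']
review_id=60: ✗
review_id=61: ✓ → 1903
review_id=62: ✗
review_id=63: ✗
review_id=64: ✓ → 1460
review_id=65: ✗
review_id=66: ✓ → 418
review_id=67: ✓ → 167
review_id=68: ✓ → 1363
review_id=69: ✗
verified_sum = 1903 + 1460 + 418 + 167 + 1363 = 5311
—
[es_sum: lang <> 'es' OR helpful > 88]
review_id=60: ✓ → 1483
review_id=61: ✓ → 1903
review_id=62: ✓ → 69
review_id=63: ✓ → 467
review_id=64: ✓ → 1460
review_id=65: ✓ → 311
review_id=66: ✓ → 418
review_id=67: ✓ → 167
review_id=68: ✓ → 1363
review_id=69: ✓ → 695
es_sum = 1483 + 1903 + 69 + 467 + 1460 + 311 + 418 + 167 + 1363 + 695 = 8336
—
[helpful_avg: helpful < 160 OR verified >= 1]
review_id=60: ✓ → 1483
review_id=61: ✓ → 1903
review_id=62: ✗
review_id=63: ✗
review_id=64: ✓ → 1460
review_id=65: ✗
review_id=66: ✓ → 418
review_id=67: ✓ → 167
review_id=68: ✓ → 1363
review_id=69: ✓ → 695
helpful_avg = (1483 + 1903 + 1460 + 418 + 167 + 1363 + 695) / 7 = 1069.8571428571

verified_sum=5311, es_sum=8336, helpful_avg=1069.8571428571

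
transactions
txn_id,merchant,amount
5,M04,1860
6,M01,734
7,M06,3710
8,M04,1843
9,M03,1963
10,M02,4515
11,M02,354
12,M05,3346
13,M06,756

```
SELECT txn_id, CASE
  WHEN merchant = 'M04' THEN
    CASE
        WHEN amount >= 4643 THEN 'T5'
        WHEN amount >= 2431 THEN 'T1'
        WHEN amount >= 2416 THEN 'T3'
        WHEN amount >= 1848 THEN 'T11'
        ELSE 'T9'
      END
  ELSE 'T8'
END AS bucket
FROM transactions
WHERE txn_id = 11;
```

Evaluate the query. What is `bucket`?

T8

txn_id = 11: merchant=M02, amount=354.
merchant='M02' → outer ELSE → T8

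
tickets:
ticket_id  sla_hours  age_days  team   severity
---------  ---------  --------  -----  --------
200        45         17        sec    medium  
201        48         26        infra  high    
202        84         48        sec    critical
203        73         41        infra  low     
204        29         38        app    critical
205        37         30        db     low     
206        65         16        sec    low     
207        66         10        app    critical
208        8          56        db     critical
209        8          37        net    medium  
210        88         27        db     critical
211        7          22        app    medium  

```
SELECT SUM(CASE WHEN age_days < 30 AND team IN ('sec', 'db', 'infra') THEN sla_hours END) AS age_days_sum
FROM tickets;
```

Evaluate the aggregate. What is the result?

246

ticket_id=200: ✓ → 45
ticket_id=201: ✓ → 48
ticket_id=202: ✗
ticket_id=203: ✗
ticket_id=204: ✗
ticket_id=205: ✗
ticket_id=206: ✓ → 65
ticket_id=207: ✗
ticket_id=208: ✗
ticket_id=209: ✗
ticket_id=210: ✓ → 88
ticket_id=211: ✗
age_days_sum = 45 + 48 + 65 + 88 = 246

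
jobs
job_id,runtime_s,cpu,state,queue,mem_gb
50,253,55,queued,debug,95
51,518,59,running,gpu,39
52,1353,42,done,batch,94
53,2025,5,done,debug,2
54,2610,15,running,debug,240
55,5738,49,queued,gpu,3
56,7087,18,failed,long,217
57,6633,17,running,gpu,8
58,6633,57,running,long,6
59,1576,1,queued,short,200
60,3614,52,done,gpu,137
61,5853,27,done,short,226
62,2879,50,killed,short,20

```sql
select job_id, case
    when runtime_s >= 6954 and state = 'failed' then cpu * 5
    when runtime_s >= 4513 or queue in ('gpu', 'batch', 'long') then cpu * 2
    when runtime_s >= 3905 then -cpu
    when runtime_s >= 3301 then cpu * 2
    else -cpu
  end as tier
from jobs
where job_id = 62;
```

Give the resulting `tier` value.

-50

job_id = 62: runtime_s=2879, cpu=50, state=killed, queue=short, mem_gb=20.
runtime_s >= 6954 and state = 'failed' → false
runtime_s >= 4513 or queue in ('gpu', 'batch', 'long') → false
runtime_s >= 3905 → false
runtime_s >= 3301 → false
No prior WHEN matched → ELSE → -50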